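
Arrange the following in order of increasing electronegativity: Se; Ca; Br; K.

Atoms toward the upper right of the periodic table pull bonding electrons most strongly.
All lie in period 4, so electronegativity increases left to right.
So from lowest to highest: K < Ca < Se < Br.

K < Ca < Se < Br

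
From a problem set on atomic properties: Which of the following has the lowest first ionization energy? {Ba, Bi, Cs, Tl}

First ionization energy rises across a period (greater Z_eff holds electrons more tightly) and falls down a group (valence electrons are farther from the nucleus).
All lie in period 6, so first ionization energy increases left to right.
The lowest first ionization energy among these belongs to Cs.

Cs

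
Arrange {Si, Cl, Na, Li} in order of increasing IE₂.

Si < Cl < Na < Li

After 1 electron has been removed, what remains? Si⁺ still has 3 valence electrons; Cl⁺ still has 6 valence electrons; Na⁺ is the bare [Ne] core; Li⁺ is the bare [He] core.
Breaking into a closed-shell core is much more expensive than removing a leftover valence electron — Na and Li have the largest IE_2 here.
Valence configurations: Si⁺ [Ne]3s²3p¹, Cl⁺ [Ne]3s²3p⁴.
Approximate IE_2 values (kJ/mol): Si 1577, Cl 2298, Na 4562, Li 7298.
Putting it together, IE_2: Si < Cl < Na < Li.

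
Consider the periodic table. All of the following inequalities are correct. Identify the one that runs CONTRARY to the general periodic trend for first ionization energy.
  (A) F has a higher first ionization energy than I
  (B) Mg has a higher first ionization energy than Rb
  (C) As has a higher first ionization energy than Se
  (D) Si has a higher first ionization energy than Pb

The general trend: first ionization energy increases across a period and decreases down a group.
(A) F (period 2, group 17) vs I (period 5, group 17): the stated order agrees with the simple trend.
(B) Mg (period 3, group 2) vs Rb (period 5, group 1): the stated order agrees with the simple trend.
(C) As (period 4, group 15) vs Se (period 4, group 16): the stated order contradicts the simple trend.
(D) Si (period 3, group 14) vs Pb (period 6, group 14): the stated order agrees with the simple trend.
The exception is (C): Se (4p⁴) ionizes more easily than half-filled As (4p³).

(C)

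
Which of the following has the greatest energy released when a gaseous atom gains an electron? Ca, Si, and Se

Se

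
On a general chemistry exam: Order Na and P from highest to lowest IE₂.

Na > P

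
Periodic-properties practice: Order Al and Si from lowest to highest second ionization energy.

Si, Al

IE_2 is the cost of taking one more electron from the +1 cation: Al⁺ still has 2 valence electrons; Si⁺ still has 3 valence electrons.
All are still removing valence electrons, so compare the +1 ions as you would atoms: IE_2 generally rises across a period (higher Z_eff) and falls down a group (larger shell), subject to the usual subshell exceptions.
Valence configurations: Al⁺ [Ne]3s², Si⁺ [Ne]3s²3p¹.
Si⁺ loses a lone 3p electron whereas Al⁺ must break into a filled 3s² pair, so IE_2(Al) > IE_2(Si) even though Si has the higher nuclear charge.
The numbers (kJ/mol): Al 1817, Si 1577.
Overall IE_2 order: Si < Al.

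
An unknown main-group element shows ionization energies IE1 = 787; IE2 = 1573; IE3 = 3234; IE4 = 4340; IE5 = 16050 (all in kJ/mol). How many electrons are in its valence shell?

Look for the largest jump between consecutive ionization energies: IE5/IE4 ≈ 3.7, far larger than any earlier ratio.
That jump marks the point where a core electron is being removed. So the atom has 4 valence electrons.

4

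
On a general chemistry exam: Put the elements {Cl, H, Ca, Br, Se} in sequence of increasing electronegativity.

Ca < H < Se < Br < Cl

H is in period 1, group 1; Cl is in period 3, group 17; Ca is in period 4, group 2; Se is in period 4, group 16; Br is in period 4, group 17.
Smaller atoms with higher effective nuclear charge are more electronegative.
Here both period and group differ, so the two effects have to be weighed against each other.
H > Ca: the two effects oppose for this pair; the down-group effect wins (2.20 vs 1.00).
Se > H: the two effects oppose for this pair; the across-period effect wins (2.55 vs 2.20).
Br > Se: Br lies to the right of Se in period 4, so the across-period effect alone puts Br higher.
Cl > Br: Cl sits above Br in group 17, so the down-group effect alone puts Cl higher.
Tabulated electronegativity (Pauling): H 2.20, Cl 3.16, Ca 1.00, Se 2.55, Br 2.96.
So from lowest to highest: Ca < H < Se < Br < Cl.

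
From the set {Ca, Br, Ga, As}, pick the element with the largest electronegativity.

Ca is in period 4, group 2; Ga is in period 4, group 13; As is in period 4, group 15; Br is in period 4, group 17.
Atoms toward the upper right of the periodic table pull bonding electrons most strongly.
All lie in period 4, so electronegativity increases left to right.
The largest electronegativity among these belongs to Br.

Br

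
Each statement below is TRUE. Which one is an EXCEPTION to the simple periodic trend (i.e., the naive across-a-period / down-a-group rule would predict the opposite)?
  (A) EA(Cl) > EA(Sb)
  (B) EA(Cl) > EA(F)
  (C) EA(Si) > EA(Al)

(B)

The general trend: electron affinity increases across a period and decreases down a group.
(A) Cl (period 3, group 17) vs Sb (period 5, group 15): the stated order agrees with the simple trend.
(B) Cl (period 3, group 17) vs F (period 2, group 17): the stated order contradicts the simple trend.
(C) Si (period 3, group 14) vs Al (period 3, group 13): the stated order agrees with the simple trend.
The exception is (B): F's small 2p subshell makes the incoming electron feel strong e⁻–e⁻ repulsion, so Cl actually releases more energy on gaining an electron.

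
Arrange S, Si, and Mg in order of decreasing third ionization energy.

Mg > S > Si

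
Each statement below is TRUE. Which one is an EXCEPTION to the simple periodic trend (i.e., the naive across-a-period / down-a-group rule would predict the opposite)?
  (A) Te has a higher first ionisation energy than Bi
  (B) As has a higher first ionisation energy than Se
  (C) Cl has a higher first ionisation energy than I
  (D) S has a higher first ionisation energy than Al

(B)

The general trend: first ionisation energy increases across a period and decreases down a group.
(A) Te (period 5, group 16) vs Bi (period 6, group 15): the stated order agrees with the simple trend.
(B) As (period 4, group 15) vs Se (period 4, group 16): the stated order contradicts the simple trend.
(C) Cl (period 3, group 17) vs I (period 5, group 17): the stated order agrees with the simple trend.
(D) S (period 3, group 16) vs Al (period 3, group 13): the stated order agrees with the simple trend.
The exception is (B): Se (4p⁴) ionizes more easily than half-filled As (4p³).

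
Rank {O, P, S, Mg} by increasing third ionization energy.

The third ionization energy removes an electron from the +2 ion. For each element: O²⁺ still has 4 valence electrons; P²⁺ still has 3 valence electrons; S²⁺ still has 4 valence electrons; Mg²⁺ is the bare [Ne] core.
Pulling an electron out of a noble-gas core costs far more than removing a remaining valence electron, so Mg sits at the high end of IE_3.
Valence configurations: O²⁺ [He]2s²2p², P²⁺ [Ne]3s²3p¹, S²⁺ [Ne]3s²3p².
Tabulated IE_3 (kJ/mol): O 5300, P 2914, S 3357, Mg 7733.
Putting it together, IE_3: P < S < O < Mg.

P < S < O < Mg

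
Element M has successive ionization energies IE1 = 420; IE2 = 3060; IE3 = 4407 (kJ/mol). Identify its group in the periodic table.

Look for the largest jump between consecutive ionization energies: IE2/IE1 ≈ 7.3, far larger than any earlier ratio.
That jump marks the point where a core electron is being removed. So the atom has 1 valence electron.
A main-group element with 1 valence electron is in group 1.

Group 1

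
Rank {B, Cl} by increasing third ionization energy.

B < Cl

After 2 electrons have been removed, what remains? B²⁺ still has 1 valence electron; Cl²⁺ still has 5 valence electrons.
All are still removing valence electrons, so compare the +2 ions as you would atoms: IE_3 generally rises across a period (higher Z_eff) and falls down a group (larger shell), subject to the usual subshell exceptions.
Valence configurations: B²⁺ [He]2s¹, Cl²⁺ [Ne]3s²3p³.
Approximate IE_3 values (kJ/mol): B 3660, Cl 3822.
Overall IE_3 order: B < Cl.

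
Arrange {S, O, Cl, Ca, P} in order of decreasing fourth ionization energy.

After 3 electrons have been removed, what remains? S³⁺ still has 3 valence electrons; O³⁺ still has 3 valence electrons; Cl³⁺ still has 4 valence electrons; Ca³⁺ is already 1 electron into the core; P³⁺ still has 2 valence electrons.
Usually core removal costs more than valence removal, but here the competition is close: a tightly held n=2 valence electron can cost more to remove than an n=3 core electron, so the actual values have to decide it.
Valence configurations: S³⁺ [Ne]3s²3p¹, O³⁺ [He]2s²2p¹, Cl³⁺ [Ne]3s²3p², P³⁺ [Ne]3s².
S³⁺ loses a lone 3p electron whereas P³⁺ must break into a filled 3s² pair, so IE_4(P) > IE_4(S) even though S has the higher nuclear charge.
The numbers (kJ/mol): S 4556, O 7469, Cl 5159, Ca 6491, P 4964.
Hence IE_4: S < P < Cl < Ca < O.

O > Ca > Cl > P > S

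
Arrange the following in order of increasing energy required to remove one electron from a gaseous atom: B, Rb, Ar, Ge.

B is in period 2, group 13; Ar is in period 3, group 18; Ge is in period 4, group 14; Rb is in period 5, group 1.
Across a period the outer electron is held more tightly (higher IE₁); down a group it sits in a higher shell, more shielded, and comes off more easily.
Here both period and group differ, so the two effects have to be weighed against each other.
Ge > Rb: both effects reinforce here, so Ge is clearly the higher of the two.
B > Ge: the two effects oppose for this pair; the down-group effect wins (801 vs 762 kJ/mol).
Ar > B: the two effects oppose for this pair; the across-period effect wins (1521 vs 801 kJ/mol).
Approximate values (kJ/mol): B 801, Ar 1521, Ge 762, Rb 403.
So from lowest to highest: Rb < Ge < B < Ar.

Rb < Ge < B < Ar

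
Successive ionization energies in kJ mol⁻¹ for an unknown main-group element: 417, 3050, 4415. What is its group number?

Look for the largest jump between consecutive ionization energies: IE2/IE1 ≈ 7.3, far larger than any earlier ratio.
That jump marks the point where a core electron is being removed. So the atom has 1 valence electron.
A main-group element with 1 valence electron is in group 1.

Group 1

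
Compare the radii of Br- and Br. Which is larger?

Forming Br- adds 1 electron to Br. More electron–electron repulsion in the same shell, with unchanged nuclear charge, lets the cloud expand.
An anion is larger than its parent atom: Br- > Br.

Br-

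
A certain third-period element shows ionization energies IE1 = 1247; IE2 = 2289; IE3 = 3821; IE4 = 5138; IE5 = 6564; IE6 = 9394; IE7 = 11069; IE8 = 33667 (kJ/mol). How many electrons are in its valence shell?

7

Look for the largest jump between consecutive ionization energies: IE8/IE7 ≈ 3.0, far larger than any earlier ratio.
That jump marks the point where a core electron is being removed. So the atom has 7 valence electrons.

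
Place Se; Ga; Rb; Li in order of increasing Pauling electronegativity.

Li is in period 2, group 1; Ga is in period 4, group 13; Se is in period 4, group 16; Rb is in period 5, group 1.
Electronegativity increases across a period and decreases down a group, tracking effective nuclear charge and atomic size.
Here both period and group differ, so the two effects have to be weighed against each other.
Li > Rb: they share group 1; the group trend gives Li the larger value.
Ga > Li: period and group pull opposite ways; the across-period shift dominates (1.81 vs 0.98).
Se > Ga: Se lies to the right of Ga in period 4, so the across-period effect alone puts Se higher.
Tabulated electronegativity (Pauling): Li 0.98, Ga 1.81, Se 2.55, Rb 0.82.
So from lowest to highest: Rb < Li < Ga < Se.

Rb, Li, Ga, Se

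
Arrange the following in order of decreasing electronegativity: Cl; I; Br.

Cl, Br, I

EN rises left→right (higher Z_eff, smaller atoms) and falls top→bottom (larger, more shielded atoms).
All are in group 17, so electronegativity increases up the group.
So from highest to lowest: Cl > Br > I.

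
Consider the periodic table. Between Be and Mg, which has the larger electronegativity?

Be

Be is in period 2, group 2; Mg is in period 3, group 2.
Atoms toward the upper right of the periodic table pull bonding electrons most strongly.
All are in group 2, so electronegativity increases up the group.
So Be has the larger electronegativity (Be > Mg).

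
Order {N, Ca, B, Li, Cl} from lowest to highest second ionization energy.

Consider each +1 ion: N⁺ still has 4 valence electrons; Ca⁺ still has 1 valence electron; B⁺ still has 2 valence electrons; Li⁺ is the bare [He] core; Cl⁺ still has 6 valence electrons.
Pulling an electron out of a noble-gas core costs far more than removing a remaining valence electron, so Li sits at the high end of IE_2.
Valence configurations: N⁺ [He]2s²2p², Ca⁺ [Ar]4s¹, B⁺ [He]2s², Cl⁺ [Ne]3s²3p⁴.
Tabulated IE_2 (kJ/mol): N 2856, Ca 1145, B 2427, Li 7298, Cl 2298.
Hence IE_2: Ca < Cl < B < N < Li.

Ca < Cl < B < N < Li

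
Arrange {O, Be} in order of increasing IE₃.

O < Be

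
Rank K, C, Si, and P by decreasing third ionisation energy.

IE_3 is the cost of taking one more electron from the +2 cation: K²⁺ is already 1 electron into the core; C²⁺ still has 2 valence electrons; Si²⁺ still has 2 valence electrons; P²⁺ still has 3 valence electrons.
Usually core removal costs more than valence removal, but here the competition is close: a tightly held n=2 valence electron can cost more to remove than an n=3 core electron, so the actual values have to decide it.
Valence configurations: C²⁺ [He]2s², Si²⁺ [Ne]3s², P²⁺ [Ne]3s²3p¹.
P²⁺ loses a lone 3p electron whereas Si²⁺ must break into a filled 3s² pair, so IE_3(Si) > IE_3(P) even though P has the higher nuclear charge.
The numbers (kJ/mol): K 4420, C 4620, Si 3232, P 2914.
Hence IE_3: P < Si < K < C.

C > K > Si > P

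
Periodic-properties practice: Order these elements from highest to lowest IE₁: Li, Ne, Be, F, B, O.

Li is in period 2, group 1; Be is in period 2, group 2; B is in period 2, group 13; O is in period 2, group 16; F is in period 2, group 17; Ne is in period 2, group 18.
First ionization energy rises across a period (greater Z_eff holds electrons more tightly) and falls down a group (valence electrons are farther from the nucleus).
All lie in period 2; the across-period trend (first ionization energy increases left to right) applies, with the exception below.
Note the exception: Be has a higher first ionization energy than B, contrary to the simple trend — removing B's lone 2p electron is easier than breaking Be's filled 2s².
Tabulated first ionization energy (kJ/mol): Li 520, Be 900, B 801, O 1314, F 1681, Ne 2081.
So from highest to lowest: Ne > F > O > Be > B > Li.

Ne, F, O, Be, B, Li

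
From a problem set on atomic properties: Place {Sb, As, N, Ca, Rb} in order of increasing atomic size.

N, As, Sb, Ca, Rb

N is in period 2, group 15; Ca is in period 4, group 2; As is in period 4, group 15; Rb is in period 5, group 1; Sb is in period 5, group 15.
Across a period the added protons contract the valence shell; down a group each new principal shell makes the atom larger.
Neither a single period nor a single group — weigh both effects.
As > N: they share group 15; the group trend gives As the larger value.
Sb > As: they share group 15; the group trend gives Sb the larger value.
Ca > Sb: the two effects oppose for this pair; the across-period effect wins (171 vs 140 pm).
Rb > Ca: relative to Ca, both the across-period and down-group shifts push Rb's atomic radius up.
Approximate values (pm): N 71, Ca 171, As 121, Rb 210, Sb 140.
So from smallest to largest: N < As < Sb < Ca < Rb.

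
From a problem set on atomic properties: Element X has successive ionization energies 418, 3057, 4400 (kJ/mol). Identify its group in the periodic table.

Look for the largest jump between consecutive ionization energies: IE2/IE1 ≈ 7.3, far larger than any earlier ratio.
That jump marks the point where a core electron is being removed. So the atom has 1 valence electron.
A main-group element with 1 valence electron is in group 1.

Group 1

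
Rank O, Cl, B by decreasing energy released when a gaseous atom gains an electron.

Cl > O > B

B is in period 2, group 13; O is in period 2, group 16; Cl is in period 3, group 17.
Adding an electron releases more energy for atoms nearer the top right (short of the noble gases).
Neither a single period nor a single group — weigh both effects.
O > B: O lies to the right of B in period 2, so the across-period effect alone puts O higher.
Cl > O: the two effects oppose for this pair; the across-period effect wins (349 vs 141 kJ/mol).
Approximate values (kJ/mol): B 27, O 141, Cl 349.
So from highest to lowest: Cl > O > B.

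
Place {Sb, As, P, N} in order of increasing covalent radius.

Across a period the added protons contract the valence shell; down a group each new principal shell makes the atom larger.
All are in group 15, so atomic radius increases down the group.
So from smallest to largest: N < P < As < Sb.

N < P < As < Sb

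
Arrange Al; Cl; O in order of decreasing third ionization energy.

O > Cl > Al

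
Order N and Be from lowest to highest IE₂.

Be < N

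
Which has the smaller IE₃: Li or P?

IE_3 is the cost of taking one more electron from the +2 cation: Li²⁺ is already 1 electron into the core; P²⁺ still has 3 valence electrons.
Core electrons are held far more tightly than valence electrons, so Li tops the IE_3 order.
Tabulated IE_3 (kJ/mol): Li 11815, P 2914.
So the third ionization energies run P < Li.

P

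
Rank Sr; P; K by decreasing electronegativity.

P > Sr > K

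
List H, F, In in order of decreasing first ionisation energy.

F > H > In

H is in period 1, group 1; F is in period 2, group 17; In is in period 5, group 13.
IE₁ increases left→right with effective nuclear charge and decreases top→bottom as the valence shell moves farther out.
Here both period and group differ, so the two effects have to be weighed against each other.
H > In: the two effects oppose for this pair; the down-group effect wins (1312 vs 558 kJ/mol).
F > H: the two effects oppose for this pair; the across-period effect wins (1681 vs 1312 kJ/mol).
For reference (kJ/mol): H 1312, F 1681, In 558.
So from highest to lowest: F > H > In.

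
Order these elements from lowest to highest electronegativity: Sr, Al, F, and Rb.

Rb < Sr < Al < F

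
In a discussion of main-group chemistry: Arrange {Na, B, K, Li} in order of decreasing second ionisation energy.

Li, Na, K, B

After 1 electron has been removed, what remains? Na⁺ is the bare [Ne] core; B⁺ still has 2 valence electrons; K⁺ is the bare [Ar] core; Li⁺ is the bare [He] core.
Breaking into a closed-shell core is much more expensive than removing a leftover valence electron — K, Na and Li have the largest IE_2 here.
Tabulated IE_2 (kJ/mol): Na 4562, B 2427, K 3052, Li 7298.
Hence IE_2: B < K < Na < Li.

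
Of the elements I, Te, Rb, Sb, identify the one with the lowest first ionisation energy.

Removing the outermost electron gets harder across a period and easier down a group.
All lie in period 5, so first ionization energy increases left to right.
The lowest first ionisation energy among these belongs to Rb.

Rb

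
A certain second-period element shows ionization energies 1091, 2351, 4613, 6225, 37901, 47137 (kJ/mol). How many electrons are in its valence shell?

4

Look for the largest jump between consecutive ionization energies: IE5/IE4 ≈ 6.1, far larger than any earlier ratio.
That jump marks the point where a core electron is being removed. So the atom has 4 valence electrons.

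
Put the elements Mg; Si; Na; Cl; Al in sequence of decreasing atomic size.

Moving right in a period, electrons are added to the same shell under a stronger nuclear pull, so atoms get smaller; moving down, a new shell is opened and atoms get larger.
All lie in period 3, so atomic radius increases right to left.
So from largest to smallest: Na > Mg > Al > Si > Cl.

Na > Mg > Al > Si > Cl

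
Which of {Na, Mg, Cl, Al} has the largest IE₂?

Na

IE_2 is the cost of taking one more electron from the +1 cation: Na⁺ is the bare [Ne] core; Mg⁺ still has 1 valence electron; Cl⁺ still has 6 valence electrons; Al⁺ still has 2 valence electrons.
Core electrons are held far more tightly than valence electrons, so Na tops the IE_2 order.
Valence configurations: Mg⁺ [Ne]3s¹, Cl⁺ [Ne]3s²3p⁴, Al⁺ [Ne]3s².
Tabulated IE_2 (kJ/mol): Na 4562, Mg 1451, Cl 2298, Al 1817.
Overall IE_2 order: Mg < Al < Cl < Na.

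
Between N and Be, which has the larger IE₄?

Be

Consider each +3 ion: N³⁺ still has 2 valence electrons; Be³⁺ is already 1 electron into the core.
Pulling an electron out of a noble-gas core costs far more than removing a remaining valence electron, so Be sits at the high end of IE_4.
Approximate IE_4 values (kJ/mol): N 7475, Be 21007.
So the fourth ionization energies run N < Be.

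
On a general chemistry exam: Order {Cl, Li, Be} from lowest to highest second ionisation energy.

After 1 electron has been removed, what remains? Cl⁺ still has 6 valence electrons; Li⁺ is the bare [He] core; Be⁺ still has 1 valence electron.
Core electrons are held far more tightly than valence electrons, so Li tops the IE_2 order.
Valence configurations: Cl⁺ [Ne]3s²3p⁴, Be⁺ [He]2s¹.
Tabulated IE_2 (kJ/mol): Cl 2298, Li 7298, Be 1757.
So the second ionization energies run Be < Cl < Li.

Be < Cl < Li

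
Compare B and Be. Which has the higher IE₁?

Be

Be is in period 2, group 2; B is in period 2, group 13.
First ionization energy rises across a period (greater Z_eff holds electrons more tightly) and falls down a group (valence electrons are farther from the nucleus).
All lie in period 2; the across-period trend (first ionization energy increases left to right) applies, with the exception below.
Note the exception: Be has a higher first ionization energy than B, contrary to the simple trend — removing B's lone 2p electron is easier than breaking Be's filled 2s².
Tabulated first ionization energy (kJ/mol): Be 900, B 801.
So Be has the higher IE₁ (Be > B).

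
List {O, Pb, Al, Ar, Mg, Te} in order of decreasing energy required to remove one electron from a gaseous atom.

Removing the outermost electron gets harder across a period and easier down a group.
These span different periods and groups, so the two trends combine.
Pb > Al: the two effects oppose for this pair; the across-period effect wins (716 vs 578 kJ/mol).
Mg > Pb: the two effects oppose for this pair; the down-group effect wins (738 vs 716 kJ/mol).
Te > Mg: the two effects oppose for this pair; the across-period effect wins (869 vs 738 kJ/mol).
O > Te: O sits above Te in group 16, so the down-group effect alone puts O higher.
Ar > O: the two effects oppose for this pair; the across-period effect wins (1521 vs 1314 kJ/mol).
Note the exception: Mg has a higher first ionization energy than Al, contrary to the simple trend — Al's single 3p electron is easier to remove than one from Mg's filled 3s².
Approximate values (kJ/mol): O 1314, Mg 738, Al 578, Ar 1521, Te 869, Pb 716.
So from highest to lowest: Ar > O > Te > Mg > Pb > Al.

Ar > O > Te > Mg > Pb > Al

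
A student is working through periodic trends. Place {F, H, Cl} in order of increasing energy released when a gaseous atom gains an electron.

H is in period 1, group 1; F is in period 2, group 17; Cl is in period 3, group 17.
Atoms with high Z_eff and room in the valence shell (especially the halogens) have the most exothermic electron affinities.
Neither a single period nor a single group — weigh both effects.
F > H: the two effects oppose for this pair; the across-period effect wins (328 vs 73 kJ/mol).
Cl > F: this pair runs against the simple trend — see the exception note.
Note the exception: Cl has a higher electron affinity than F, contrary to the simple trend — F's small 2p subshell makes the incoming electron feel strong e⁻–e⁻ repulsion, so Cl actually releases more energy on gaining an electron.
For reference (kJ/mol): H 73, F 328, Cl 349.
So from lowest to highest: H < F < Cl.

H, F, Cl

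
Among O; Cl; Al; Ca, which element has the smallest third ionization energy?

Consider each +2 ion: O²⁺ still has 4 valence electrons; Cl²⁺ still has 5 valence electrons; Al²⁺ still has 1 valence electron; Ca²⁺ is the bare [Ar] core.
Usually core removal costs more than valence removal, but here the competition is close: a tightly held n=2 valence electron can cost more to remove than an n=3 core electron, so the actual values have to decide it.
Valence configurations: O²⁺ [He]2s²2p², Cl²⁺ [Ne]3s²3p³, Al²⁺ [Ne]3s¹.
Approximate IE_3 values (kJ/mol): O 5300, Cl 3822, Al 2745, Ca 4912.
Putting it together, IE_3: Al < Cl < Ca < O.

Al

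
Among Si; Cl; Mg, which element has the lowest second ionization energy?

Mg

Consider each +1 ion: Si⁺ still has 3 valence electrons; Cl⁺ still has 6 valence electrons; Mg⁺ still has 1 valence electron.
All are still removing valence electrons, so compare the +1 ions as you would atoms: IE_2 generally rises across a period (higher Z_eff) and falls down a group (larger shell), subject to the usual subshell exceptions.
Valence configurations: Si⁺ [Ne]3s²3p¹, Cl⁺ [Ne]3s²3p⁴, Mg⁺ [Ne]3s¹.
Approximate IE_2 values (kJ/mol): Si 1577, Cl 2298, Mg 1451.
Hence IE_2: Mg < Si < Cl.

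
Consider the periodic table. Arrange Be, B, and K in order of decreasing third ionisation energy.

Be, K, B

The third ionization energy removes an electron from the +2 ion. For each element: Be²⁺ is the bare [He] core; B²⁺ still has 1 valence electron; K²⁺ is already 1 electron into the core.
Pulling an electron out of a noble-gas core costs far more than removing a remaining valence electron, so K and Be sit at the high end of IE_3.
The numbers (kJ/mol): Be 14849, B 3660, K 4420.
Putting it together, IE_3: B < K < Be.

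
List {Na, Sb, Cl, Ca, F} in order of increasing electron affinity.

Ca < Na < Sb < F < Cl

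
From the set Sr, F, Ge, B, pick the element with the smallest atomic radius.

F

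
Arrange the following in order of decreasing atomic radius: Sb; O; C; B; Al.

B is in period 2, group 13; C is in period 2, group 14; O is in period 2, group 16; Al is in period 3, group 13; Sb is in period 5, group 15.
Atomic radius shrinks across a period as nuclear charge pulls the same shell inward, and grows down a group as new shells are added.
These span different periods and groups, so the two trends combine.
C > O: both are in period 2; the period trend gives C the larger value.
B > C: both are in period 2; the period trend gives B the larger value.
Al > B: Al sits below B in group 13, so the down-group effect alone puts Al larger.
Sb > Al: period and group pull opposite ways; the down-group shift dominates (140 vs 126 pm).
Approximate values (pm): B 85, C 75, O 63, Al 126, Sb 140.
So from largest to smallest: Sb > Al > B > C > O.

Sb, Al, B, C, O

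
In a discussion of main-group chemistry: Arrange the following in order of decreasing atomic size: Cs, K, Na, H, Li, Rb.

H is in period 1, group 1; Li is in period 2, group 1; Na is in period 3, group 1; K is in period 4, group 1; Rb is in period 5, group 1; Cs is in period 6, group 1.
Atomic radius shrinks across a period as nuclear charge pulls the same shell inward, and grows down a group as new shells are added.
All are in group 1, so atomic radius increases down the group.
So from largest to smallest: Cs > Rb > K > Na > Li > H.

Cs, Rb, K, Na, Li, H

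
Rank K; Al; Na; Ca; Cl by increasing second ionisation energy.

Ca < Al < Cl < K < Na

IE_2 is the cost of taking one more electron from the +1 cation: K⁺ is the bare [Ar] core; Al⁺ still has 2 valence electrons; Na⁺ is the bare [Ne] core; Ca⁺ still has 1 valence electron; Cl⁺ still has 6 valence electrons.
Breaking into a closed-shell core is much more expensive than removing a leftover valence electron — K and Na have the largest IE_2 here.
Valence configurations: Al⁺ [Ne]3s², Ca⁺ [Ar]4s¹, Cl⁺ [Ne]3s²3p⁴.
The numbers (kJ/mol): K 3052, Al 1817, Na 4562, Ca 1145, Cl 2298.
Hence IE_2: Ca < Al < Cl < K < Na.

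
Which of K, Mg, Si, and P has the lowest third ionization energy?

P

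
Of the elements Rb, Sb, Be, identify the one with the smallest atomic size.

Be

Atomic radius shrinks across a period as nuclear charge pulls the same shell inward, and grows down a group as new shells are added.
Here both period and group differ, so the two effects have to be weighed against each other.
Sb > Be: period and group pull opposite ways; the down-group shift dominates (140 vs 102 pm).
Rb > Sb: Rb lies to the left of Sb in period 5, so the across-period effect alone puts Rb larger.
For reference (pm): Be 102, Rb 210, Sb 140.
The smallest atomic size among these belongs to Be.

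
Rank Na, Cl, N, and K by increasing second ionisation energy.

The second ionization energy removes an electron from the +1 ion. For each element: Na⁺ is the bare [Ne] core; Cl⁺ still has 6 valence electrons; N⁺ still has 4 valence electrons; K⁺ is the bare [Ar] core.
Core electrons are held far more tightly than valence electrons, so K and Na top the IE_2 order.
Valence configurations: Cl⁺ [Ne]3s²3p⁴, N⁺ [He]2s²2p².
Approximate IE_2 values (kJ/mol): Na 4562, Cl 2298, N 2856, K 3052.
Putting it together, IE_2: Cl < N < K < Na.

Cl < N < K < Na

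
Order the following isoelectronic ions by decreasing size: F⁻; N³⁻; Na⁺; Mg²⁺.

All of these have 10 electrons, so size is governed by nuclear charge alone: the more protons, the stronger the pull on the same electron cloud, and the smaller the ion.
Nuclear charges: Mg²⁺ (Z=12), Na⁺ (Z=11), F⁻ (Z=9), N³⁻ (Z=7).
Largest to smallest: N³⁻ > F⁻ > Na⁺ > Mg²⁺.

N³⁻ > F⁻ > Na⁺ > Mg²⁺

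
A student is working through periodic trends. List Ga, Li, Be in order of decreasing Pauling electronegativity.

Ga > Be > Li

Li is in period 2, group 1; Be is in period 2, group 2; Ga is in period 4, group 13.
Atoms toward the upper right of the periodic table pull bonding electrons most strongly.
These span different periods and groups, so the two trends combine.
Be > Li: Be lies to the right of Li in period 2, so the across-period effect alone puts Be higher.
Ga > Be: period and group pull opposite ways; the across-period shift dominates (1.81 vs 1.57).
Approximate values (Pauling): Li 0.98, Be 1.57, Ga 1.81.
So from highest to lowest: Ga > Be > Li.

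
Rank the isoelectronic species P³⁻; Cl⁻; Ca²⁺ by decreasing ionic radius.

P³⁻, Cl⁻, Ca²⁺

All of these have 18 electrons, so size is governed by nuclear charge alone: the more protons, the stronger the pull on the same electron cloud, and the smaller the ion.
Nuclear charges: Ca²⁺ (Z=20), Cl⁻ (Z=17), P³⁻ (Z=15).
Largest to smallest: P³⁻ > Cl⁻ > Ca²⁺.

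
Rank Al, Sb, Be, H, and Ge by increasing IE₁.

Al < Ge < Sb < Be < H

H is in period 1, group 1; Be is in period 2, group 2; Al is in period 3, group 13; Ge is in period 4, group 14; Sb is in period 5, group 15.
First ionization energy rises across a period (greater Z_eff holds electrons more tightly) and falls down a group (valence electrons are farther from the nucleus).
A diagonal step moves right (one effect) and down (the opposite effect) at once.
Ge > Al: the two effects oppose for this pair; the across-period effect wins (762 vs 578 kJ/mol).
Sb > Ge: period and group pull opposite ways; the across-period shift dominates (831 vs 762 kJ/mol).
Be > Sb: period and group pull opposite ways; the down-group shift dominates (900 vs 831 kJ/mol).
H > Be: period and group pull opposite ways; the down-group shift dominates (1312 vs 900 kJ/mol).
For reference (kJ/mol): H 1312, Be 900, Al 578, Ge 762, Sb 831.
So from lowest to highest: Al < Ge < Sb < Be < H.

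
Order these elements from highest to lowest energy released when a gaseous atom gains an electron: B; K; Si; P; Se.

Electron affinity generally becomes more exothermic across a period toward the halogens and less exothermic down a group.
Neither a single period nor a single group — weigh both effects.
K > B: this pair runs against the simple trend — see the exception note.
P > K: both effects reinforce here, so P is clearly the higher of the two.
Si > P: this pair runs against the simple trend — see the exception note.
Se > Si: period and group pull opposite ways; the across-period shift dominates (195 vs 134 kJ/mol).
Note the exception: K has a higher electron affinity than B, contrary to the simple trend — B's ns²np¹ configuration gives only a small electron affinity — the sparsely filled np subshell binds an added electron weakly.
Note the exception: Si has a higher electron affinity than P, contrary to the simple trend — adding an electron to P's half-filled 3p³ is unfavourable, so Si (3p²) has the more exothermic EA.
For reference (kJ/mol): B 27, Si 134, P 72, K 48, Se 195.
So from highest to lowest: Se > Si > P > K > B.

Se > Si > P > K > B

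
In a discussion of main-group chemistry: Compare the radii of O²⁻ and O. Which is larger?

Forming O²⁻ adds 2 electrons to O. More electron–electron repulsion in the same shell, with unchanged nuclear charge, lets the cloud expand.
An anion is larger than its parent atom: O²⁻ > O.

O²⁻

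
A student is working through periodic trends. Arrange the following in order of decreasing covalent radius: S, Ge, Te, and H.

Te, Ge, S, H

H is in period 1, group 1; S is in period 3, group 16; Ge is in period 4, group 14; Te is in period 5, group 16.
Moving right in a period, electrons are added to the same shell under a stronger nuclear pull, so atoms get smaller; moving down, a new shell is opened and atoms get larger.
These span different periods and groups, so the two trends combine.
S > H: period and group pull opposite ways; the down-group shift dominates (103 vs 32 pm).
Ge > S: relative to S, both the across-period and down-group shifts push Ge's atomic radius up.
Te > Ge: the two effects oppose for this pair; the down-group effect wins (136 vs 121 pm).
Approximate values (pm): H 32, S 103, Ge 121, Te 136.
So from largest to smallest: Te > Ge > S > H.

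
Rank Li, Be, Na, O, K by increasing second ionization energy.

Be < K < O < Na < Li

After 1 electron has been removed, what remains? Li⁺ is the bare [He] core; Be⁺ still has 1 valence electron; Na⁺ is the bare [Ne] core; O⁺ still has 5 valence electrons; K⁺ is the bare [Ar] core.
Usually core removal costs more than valence removal, but here the competition is close: a tightly held n=2 valence electron can cost more to remove than an n=3 core electron, so the actual values have to decide it.
Valence configurations: Be⁺ [He]2s¹, O⁺ [He]2s²2p³.
The numbers (kJ/mol): Li 7298, Be 1757, Na 4562, O 3388, K 3052.
Putting it together, IE_2: Be < K < O < Na < Li.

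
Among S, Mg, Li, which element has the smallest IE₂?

Mg

IE_2 is the cost of taking one more electron from the +1 cation: S⁺ still has 5 valence electrons; Mg⁺ still has 1 valence electron; Li⁺ is the bare [He] core.
Pulling an electron out of a noble-gas core costs far more than removing a remaining valence electron, so Li sits at the high end of IE_2.
Valence configurations: S⁺ [Ne]3s²3p³, Mg⁺ [Ne]3s¹.
Approximate IE_2 values (kJ/mol): S 2252, Mg 1451, Li 7298.
So the second ionization energies run Mg < S < Li.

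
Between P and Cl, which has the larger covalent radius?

P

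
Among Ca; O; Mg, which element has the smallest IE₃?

After 2 electrons have been removed, what remains? Ca²⁺ is the bare [Ar] core; O²⁺ still has 4 valence electrons; Mg²⁺ is the bare [Ne] core.
Usually core removal costs more than valence removal, but here the competition is close: a tightly held n=2 valence electron can cost more to remove than an n=3 core electron, so the actual values have to decide it.
Tabulated IE_3 (kJ/mol): Ca 4912, O 5300, Mg 7733.
Putting it together, IE_3: Ca < O < Mg.

Ca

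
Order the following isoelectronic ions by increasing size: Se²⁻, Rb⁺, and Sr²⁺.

Sr²⁺ < Rb⁺ < Se²⁻

All of these have 36 electrons, so size is governed by nuclear charge alone: the more protons, the stronger the pull on the same electron cloud, and the smaller the ion.
Nuclear charges: Sr²⁺ (Z=38), Rb⁺ (Z=37), Se²⁻ (Z=34).
Smallest to largest: Sr²⁺ < Rb⁺ < Se²⁻.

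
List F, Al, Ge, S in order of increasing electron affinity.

Al, Ge, S, F

F is in period 2, group 17; Al is in period 3, group 13; S is in period 3, group 16; Ge is in period 4, group 14.
Electron affinity generally becomes more exothermic across a period toward the halogens and less exothermic down a group.
Neither a single period nor a single group — weigh both effects.
Ge > Al: the two effects oppose for this pair; the across-period effect wins (119 vs 42 kJ/mol).
S > Ge: both effects reinforce here, so S is clearly the higher of the two.
F > S: relative to S, both the across-period and down-group shifts push F's electron affinity up.
Tabulated electron affinity (kJ/mol): F 328, Al 42, S 200, Ge 119.
So from lowest to highest: Al < Ge < S < F.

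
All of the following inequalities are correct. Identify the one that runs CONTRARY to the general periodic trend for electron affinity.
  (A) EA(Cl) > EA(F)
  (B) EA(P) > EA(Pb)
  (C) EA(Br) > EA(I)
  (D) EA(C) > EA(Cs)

(A)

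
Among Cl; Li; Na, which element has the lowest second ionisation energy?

Cl

Consider each +1 ion: Cl⁺ still has 6 valence electrons; Li⁺ is the bare [He] core; Na⁺ is the bare [Ne] core.
Core electrons are held far more tightly than valence electrons, so Na and Li top the IE_2 order.
Approximate IE_2 values (kJ/mol): Cl 2298, Li 7298, Na 4562.
Putting it together, IE_2: Cl < Na < Li.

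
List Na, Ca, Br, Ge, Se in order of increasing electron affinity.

Na is in period 3, group 1; Ca is in period 4, group 2; Ge is in period 4, group 14; Se is in period 4, group 16; Br is in period 4, group 17.
Electron affinity generally becomes more exothermic across a period toward the halogens and less exothermic down a group.
Here both period and group differ, so the two effects have to be weighed against each other.
Na > Ca: the two effects oppose for this pair; the down-group effect wins (53 vs 2 kJ/mol).
Ge > Na: period and group pull opposite ways; the across-period shift dominates (119 vs 53 kJ/mol).
Se > Ge: both are in period 4; the period trend gives Se the larger value.
Br > Se: Br lies to the right of Se in period 4, so the across-period effect alone puts Br higher.
Tabulated electron affinity (kJ/mol): Na 53, Ca 2, Ge 119, Se 195, Br 325.
So from lowest to highest: Ca < Na < Ge < Se < Br.

Ca, Na, Ge, Se, Br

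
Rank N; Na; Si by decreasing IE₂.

Na, N, Si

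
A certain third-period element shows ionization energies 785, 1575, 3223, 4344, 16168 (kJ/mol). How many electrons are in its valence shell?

4

Look for the largest jump between consecutive ionization energies: IE5/IE4 ≈ 3.7, far larger than any earlier ratio.
That jump marks the point where a core electron is being removed. So the atom has 4 valence electrons.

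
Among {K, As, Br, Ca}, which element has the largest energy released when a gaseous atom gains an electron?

K is in period 4, group 1; Ca is in period 4, group 2; As is in period 4, group 15; Br is in period 4, group 17.
Electron affinity generally becomes more exothermic across a period toward the halogens and less exothermic down a group.
All lie in period 4; the across-period trend (electron affinity increases left to right) applies, with the exception below.
Note the exception: K has a higher electron affinity than Ca, contrary to the simple trend — adding an electron to Ca (ns²) has to open a new, higher-energy np subshell, which is unfavourable.
Tabulated electron affinity (kJ/mol): K 48, Ca 2, As 78, Br 325.
The largest energy released when a gaseous atom gains an electron among these belongs to Br.

Br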